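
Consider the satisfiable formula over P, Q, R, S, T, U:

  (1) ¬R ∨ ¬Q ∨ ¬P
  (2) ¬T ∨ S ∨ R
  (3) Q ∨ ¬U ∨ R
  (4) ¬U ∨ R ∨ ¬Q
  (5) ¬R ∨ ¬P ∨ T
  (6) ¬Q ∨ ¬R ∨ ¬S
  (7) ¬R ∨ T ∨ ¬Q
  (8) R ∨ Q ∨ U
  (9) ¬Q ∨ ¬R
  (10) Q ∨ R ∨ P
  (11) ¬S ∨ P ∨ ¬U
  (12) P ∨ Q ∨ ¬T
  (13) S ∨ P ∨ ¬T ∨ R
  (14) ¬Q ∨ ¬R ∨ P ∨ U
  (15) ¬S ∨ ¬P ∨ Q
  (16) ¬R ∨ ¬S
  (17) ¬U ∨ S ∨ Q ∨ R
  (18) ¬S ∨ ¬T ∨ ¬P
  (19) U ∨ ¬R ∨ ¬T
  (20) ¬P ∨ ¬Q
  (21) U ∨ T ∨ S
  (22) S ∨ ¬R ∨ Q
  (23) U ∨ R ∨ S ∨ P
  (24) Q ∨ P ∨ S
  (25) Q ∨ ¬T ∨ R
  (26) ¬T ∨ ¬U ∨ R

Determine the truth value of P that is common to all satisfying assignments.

False

Suppose P = True.
(¬Q) alone gives Q = False.
(¬S) alone gives S = False.
(¬R) alone gives R = False.
(¬T) alone gives T = False.
(¬U) alone gives U = False.
That conflicts with the unit clause (U).
So every satisfying assignment has P = False.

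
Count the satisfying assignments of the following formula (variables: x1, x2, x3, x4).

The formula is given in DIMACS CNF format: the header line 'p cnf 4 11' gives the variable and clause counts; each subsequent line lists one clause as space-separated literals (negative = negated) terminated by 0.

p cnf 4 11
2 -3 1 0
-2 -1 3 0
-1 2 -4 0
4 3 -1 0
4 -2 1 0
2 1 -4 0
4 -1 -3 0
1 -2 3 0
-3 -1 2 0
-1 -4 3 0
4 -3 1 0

There are 2^4 = 16 truth assignments over (x1, x2, x3, x4).
Check each against the 11 clauses (columns in the order x1, x2, x3, x4):
  F F F F  ✓ satisfies all
  F F F T  ✗ fails (x2 ∨ x1 ∨ ¬x4)
  F F T F  ✗ fails (x2 ∨ ¬x3 ∨ x1)
  F F T T  ✗ fails (x2 ∨ ¬x3 ∨ x1)
  F T F F  ✗ fails (x4 ∨ ¬x2 ∨ x1)
  F T F T  ✗ fails (x1 ∨ ¬x2 ∨ x3)
  F T T F  ✗ fails (x4 ∨ ¬x2 ∨ x1)
  F T T T  ✓ satisfies all
  T F F F  ✗ fails (x4 ∨ x3 ∨ ¬x1)
  T F F T  ✗ fails (¬x1 ∨ x2 ∨ ¬x4)
  T F T F  ✗ fails (x4 ∨ ¬x1 ∨ ¬x3)
  T F T T  ✗ fails (¬x1 ∨ x2 ∨ ¬x4)
  T T F F  ✗ fails (¬x2 ∨ ¬x1 ∨ x3)
  T T F T  ✗ fails (¬x2 ∨ ¬x1 ∨ x3)
  T T T F  ✗ fails (x4 ∨ ¬x1 ∨ ¬x3)
  T T T T  ✓ satisfies all
3 of the 16 rows are models.

3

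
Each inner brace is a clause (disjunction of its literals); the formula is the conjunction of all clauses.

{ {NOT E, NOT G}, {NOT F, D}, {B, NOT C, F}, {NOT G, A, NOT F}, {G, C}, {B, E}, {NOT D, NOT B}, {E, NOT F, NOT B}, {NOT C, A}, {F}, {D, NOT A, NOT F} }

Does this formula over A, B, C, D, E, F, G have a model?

From the singleton clause (F), F = true.
From the singleton clause (D), D = true.
From the singleton clause (NOT B), B = false.
From the singleton clause (E), E = true.
From the singleton clause (NOT G), G = false.
From the singleton clause (C), C = true.
From the singleton clause (A), A = true.
This assignment satisfies each clause.
A satisfying assignment: A ↦ true, B ↦ false, C ↦ true, D ↦ true, E ↦ true, F ↦ true, G ↦ false.

Yes, satisfiable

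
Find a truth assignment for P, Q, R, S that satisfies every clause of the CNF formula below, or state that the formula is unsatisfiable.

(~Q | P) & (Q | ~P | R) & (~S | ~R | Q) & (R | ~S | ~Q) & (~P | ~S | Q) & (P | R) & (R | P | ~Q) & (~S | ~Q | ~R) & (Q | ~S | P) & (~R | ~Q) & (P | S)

Case Q = 0:
Case P = 1:
Unit clause (R) forces R = 1.
Unit clause (~S) forces S = 0.
This assignment satisfies each clause.

P=1; Q=0; R=1; S=0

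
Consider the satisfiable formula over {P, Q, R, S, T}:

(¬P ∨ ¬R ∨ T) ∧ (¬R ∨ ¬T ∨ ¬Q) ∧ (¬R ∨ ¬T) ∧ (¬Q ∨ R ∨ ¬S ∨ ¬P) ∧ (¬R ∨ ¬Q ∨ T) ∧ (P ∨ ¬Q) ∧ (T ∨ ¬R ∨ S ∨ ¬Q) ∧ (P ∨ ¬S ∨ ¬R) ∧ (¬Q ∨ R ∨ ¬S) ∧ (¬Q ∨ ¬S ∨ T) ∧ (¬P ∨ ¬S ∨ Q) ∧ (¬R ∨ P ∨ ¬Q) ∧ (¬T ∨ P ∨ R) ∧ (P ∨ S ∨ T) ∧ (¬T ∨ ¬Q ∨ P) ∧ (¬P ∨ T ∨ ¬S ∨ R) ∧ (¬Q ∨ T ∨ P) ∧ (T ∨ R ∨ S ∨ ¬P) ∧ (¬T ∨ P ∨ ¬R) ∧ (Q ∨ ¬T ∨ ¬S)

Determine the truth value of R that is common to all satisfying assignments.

Suppose R = True.
(¬T) alone gives T = False.
(¬P) alone gives P = False.
(¬Q) alone gives Q = False.
(¬S) alone gives S = False.
That conflicts with the unit clause (S).
So every satisfying assignment has R = False.

False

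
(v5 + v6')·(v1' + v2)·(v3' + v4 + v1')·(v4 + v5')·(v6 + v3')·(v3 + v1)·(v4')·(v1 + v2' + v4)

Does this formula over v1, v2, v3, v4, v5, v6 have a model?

Yes

From the singleton clause (v4'), v4 = 0.
From the singleton clause (v5'), v5 = 0.
From the singleton clause (v6'), v6 = 0.
From the singleton clause (v3'), v3 = 0.
From the singleton clause (v1), v1 = 1.
From the singleton clause (v2), v2 = 1.
All clauses are satisfied.
A satisfying assignment: v1: 1,  v2: 1,  v3: 0,  v4: 0,  v5: 0,  v6: 0.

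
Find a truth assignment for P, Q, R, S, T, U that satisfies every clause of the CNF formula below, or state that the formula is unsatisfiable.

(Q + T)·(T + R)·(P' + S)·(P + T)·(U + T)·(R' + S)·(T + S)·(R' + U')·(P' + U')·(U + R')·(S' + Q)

P ↦ 0; Q ↦ 1; R ↦ 0; S ↦ 1; T ↦ 1; U ↦ 0

Try Q = 1.
Try T = 1.
Try P = 0.
Try R = 0.
Every clause is now satisfied; S, U are unconstrained.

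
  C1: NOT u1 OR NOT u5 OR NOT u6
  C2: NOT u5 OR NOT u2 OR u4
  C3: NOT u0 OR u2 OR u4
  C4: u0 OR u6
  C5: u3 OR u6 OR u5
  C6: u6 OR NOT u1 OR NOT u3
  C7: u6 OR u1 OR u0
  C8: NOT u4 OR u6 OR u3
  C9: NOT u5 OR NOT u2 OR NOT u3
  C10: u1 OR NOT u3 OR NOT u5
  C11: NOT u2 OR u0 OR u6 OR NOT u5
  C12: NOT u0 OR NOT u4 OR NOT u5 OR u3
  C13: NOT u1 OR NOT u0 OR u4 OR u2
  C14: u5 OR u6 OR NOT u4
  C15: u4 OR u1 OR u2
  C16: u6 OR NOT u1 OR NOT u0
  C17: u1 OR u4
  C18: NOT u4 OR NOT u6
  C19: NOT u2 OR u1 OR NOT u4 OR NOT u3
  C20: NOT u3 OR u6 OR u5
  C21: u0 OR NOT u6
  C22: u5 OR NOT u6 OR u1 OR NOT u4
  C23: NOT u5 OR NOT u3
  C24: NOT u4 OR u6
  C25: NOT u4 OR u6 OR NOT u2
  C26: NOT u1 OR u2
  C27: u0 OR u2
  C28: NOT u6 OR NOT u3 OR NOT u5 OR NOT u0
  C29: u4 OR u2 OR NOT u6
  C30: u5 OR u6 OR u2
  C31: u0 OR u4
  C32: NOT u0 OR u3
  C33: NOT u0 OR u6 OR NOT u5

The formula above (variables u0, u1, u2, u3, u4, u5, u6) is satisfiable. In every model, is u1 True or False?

True

Suppose u1 = false.
The clause (u4) is unit, so u4 = true.
The clause (NOT u6) is unit, so u6 = false.
Now (u6) is unsatisfied and unit — conflict.
So every satisfying assignment has u1 = True.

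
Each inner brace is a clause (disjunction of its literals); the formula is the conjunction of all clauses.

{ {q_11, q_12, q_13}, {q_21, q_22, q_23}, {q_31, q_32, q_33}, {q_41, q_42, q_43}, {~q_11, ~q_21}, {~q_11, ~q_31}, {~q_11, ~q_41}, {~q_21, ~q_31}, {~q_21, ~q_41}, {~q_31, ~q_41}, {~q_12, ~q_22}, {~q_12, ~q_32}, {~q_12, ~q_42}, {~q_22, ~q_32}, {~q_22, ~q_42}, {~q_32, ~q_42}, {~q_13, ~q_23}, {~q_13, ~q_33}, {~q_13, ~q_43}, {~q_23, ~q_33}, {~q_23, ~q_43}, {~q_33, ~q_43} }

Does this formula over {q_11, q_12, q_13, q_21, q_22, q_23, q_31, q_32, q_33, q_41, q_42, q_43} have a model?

Branch on q_11: set q_11 = 0.
Branch on q_12: set q_12 = 1.
Unit clause (~q_22) forces q_22 = 0.
Unit clause (~q_32) forces q_32 = 0.
Unit clause (~q_42) forces q_42 = 0.
Branch on q_21: set q_21 = 1.
Unit clause (~q_31) forces q_31 = 0.
Unit clause (q_33) forces q_33 = 1.
Unit clause (~q_41) forces q_41 = 0.
Unit clause (q_43) forces q_43 = 1.
Now (~q_43) is unsatisfied and unit — conflict.
Undo q_21 and try q_21 = 0.
Unit clause (q_23) forces q_23 = 1.
Unit clause (~q_13) forces q_13 = 0.
Unit clause (~q_33) forces q_33 = 0.
Unit clause (q_31) forces q_31 = 1.
Unit clause (~q_41) forces q_41 = 0.
Unit clause (q_43) forces q_43 = 1.
Now (~q_43) is unsatisfied and unit — conflict.
Neither q_21 = 1 nor q_21 = 0 works.
Undo q_12 and try q_12 = 0.
Unit clause (q_13) forces q_13 = 1.
Unit clause (~q_23) forces q_23 = 0.
Unit clause (~q_33) forces q_33 = 0.
Unit clause (~q_43) forces q_43 = 0.
Branch on q_21: set q_21 = 1.
Unit clause (~q_31) forces q_31 = 0.
Unit clause (q_32) forces q_32 = 1.
Unit clause (~q_41) forces q_41 = 0.
Unit clause (q_42) forces q_42 = 1.
Now (~q_42) is unsatisfied and unit — conflict.
Undo q_21 and try q_21 = 0.
Unit clause (q_22) forces q_22 = 1.
Unit clause (~q_32) forces q_32 = 0.
Unit clause (q_31) forces q_31 = 1.
Unit clause (~q_41) forces q_41 = 0.
Unit clause (q_42) forces q_42 = 1.
Now (~q_42) is unsatisfied and unit — conflict.
Neither q_21 = 1 nor q_21 = 0 works.
Neither q_12 = 1 nor q_12 = 0 works.
Undo q_11 and try q_11 = 1.
Unit clause (~q_21) forces q_21 = 0.
Unit clause (~q_31) forces q_31 = 0.
Unit clause (~q_41) forces q_41 = 0.
Branch on q_22: set q_22 = 1.
Unit clause (~q_12) forces q_12 = 0.
Unit clause (~q_32) forces q_32 = 0.
Unit clause (q_33) forces q_33 = 1.
Unit clause (~q_42) forces q_42 = 0.
Unit clause (q_43) forces q_43 = 1.
Now (~q_43) is unsatisfied and unit — conflict.
Undo q_22 and try q_22 = 0.
Unit clause (q_23) forces q_23 = 1.
Unit clause (~q_13) forces q_13 = 0.
Unit clause (~q_33) forces q_33 = 0.
Unit clause (q_32) forces q_32 = 1.
Unit clause (~q_12) forces q_12 = 0.
Unit clause (~q_42) forces q_42 = 0.
Unit clause (q_43) forces q_43 = 1.
Now (~q_43) is unsatisfied and unit — conflict.
Neither q_22 = 1 nor q_22 = 0 works.
Neither q_11 = 1 nor q_11 = 0 works.
No assignment satisfies every clause.

Unsatisfiable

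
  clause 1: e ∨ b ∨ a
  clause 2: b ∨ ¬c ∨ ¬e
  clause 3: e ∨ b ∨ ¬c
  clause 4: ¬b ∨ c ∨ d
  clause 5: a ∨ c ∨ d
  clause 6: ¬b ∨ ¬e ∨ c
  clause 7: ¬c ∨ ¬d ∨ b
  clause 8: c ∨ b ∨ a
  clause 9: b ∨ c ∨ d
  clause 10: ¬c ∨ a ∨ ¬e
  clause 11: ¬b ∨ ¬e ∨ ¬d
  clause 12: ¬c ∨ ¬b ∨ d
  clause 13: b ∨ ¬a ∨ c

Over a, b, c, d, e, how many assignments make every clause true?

There are 2^5 = 32 truth assignments over (a, b, c, d, e).
Split on d. With d = True, the clauses containing d are satisfied and ¬d drops from the rest; 4 of the 2^4 = 16 assignments to the other variables satisfy what remains.
With d = False, by the same count on the reduced clause set, 0 assignments work.
Total: 4 + 0 = 4.

4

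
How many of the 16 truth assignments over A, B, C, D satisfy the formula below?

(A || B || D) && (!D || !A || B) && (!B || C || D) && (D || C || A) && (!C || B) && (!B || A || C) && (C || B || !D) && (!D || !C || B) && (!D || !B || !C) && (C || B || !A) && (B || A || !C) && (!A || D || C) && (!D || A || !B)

3

There are 2^4 = 16 truth assignments over (A, B, C, D).
Split on D. With D = true, the clauses containing D are satisfied and !D drops from the rest; 1 of the 2^3 = 8 assignments to the other variables satisfy what remains.
With D = false, by the same count on the reduced clause set, 2 assignments work.
Total: 1 + 2 = 3.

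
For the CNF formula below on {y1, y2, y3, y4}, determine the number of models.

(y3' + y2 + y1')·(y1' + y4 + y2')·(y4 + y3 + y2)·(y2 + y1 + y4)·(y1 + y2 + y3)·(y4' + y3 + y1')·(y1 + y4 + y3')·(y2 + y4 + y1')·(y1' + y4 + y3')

There are 2^4 = 16 truth assignments over (y1, y2, y3, y4).
Check each against the 9 clauses (columns in the order y1, y2, y3, y4):
  F F F F  ✗ fails (y4 + y3 + y2)
  F F F T  ✗ fails (y1 + y2 + y3)
  F F T F  ✗ fails (y2 + y1 + y4)
  F F T T  ✓ satisfies all
  F T F F  ✓ satisfies all
  F T F T  ✓ satisfies all
  F T T F  ✗ fails (y1 + y4 + y3')
  F T T T  ✓ satisfies all
  T F F F  ✗ fails (y4 + y3 + y2)
  T F F T  ✗ fails (y4' + y3 + y1')
  T F T F  ✗ fails (y3' + y2 + y1')
  T F T T  ✗ fails (y3' + y2 + y1')
  T T F F  ✗ fails (y1' + y4 + y2')
  T T F T  ✗ fails (y4' + y3 + y1')
  T T T F  ✗ fails (y1' + y4 + y2')
  T T T T  ✓ satisfies all
5 of the 16 rows are models.

5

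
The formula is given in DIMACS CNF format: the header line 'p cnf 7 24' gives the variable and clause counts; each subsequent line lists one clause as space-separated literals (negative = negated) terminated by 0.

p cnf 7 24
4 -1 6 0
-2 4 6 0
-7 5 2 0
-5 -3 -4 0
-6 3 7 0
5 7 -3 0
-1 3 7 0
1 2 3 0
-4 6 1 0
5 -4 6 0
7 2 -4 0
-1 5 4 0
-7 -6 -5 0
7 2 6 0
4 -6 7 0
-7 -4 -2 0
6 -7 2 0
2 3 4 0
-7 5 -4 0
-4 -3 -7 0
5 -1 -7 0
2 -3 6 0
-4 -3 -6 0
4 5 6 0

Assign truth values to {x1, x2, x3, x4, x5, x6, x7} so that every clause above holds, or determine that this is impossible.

Try x4 = False.
Try x1 = False.
Try x2 = True.
Unit clause (x6) forces x6 = True.
Unit clause (x7) forces x7 = True.
Unit clause (¬x5) forces x5 = False.
Every clause is now satisfied; x3 is unconstrained.

x1: False,  x2: True,  x3: True,  x4: False,  x5: False,  x6: True,  x7: True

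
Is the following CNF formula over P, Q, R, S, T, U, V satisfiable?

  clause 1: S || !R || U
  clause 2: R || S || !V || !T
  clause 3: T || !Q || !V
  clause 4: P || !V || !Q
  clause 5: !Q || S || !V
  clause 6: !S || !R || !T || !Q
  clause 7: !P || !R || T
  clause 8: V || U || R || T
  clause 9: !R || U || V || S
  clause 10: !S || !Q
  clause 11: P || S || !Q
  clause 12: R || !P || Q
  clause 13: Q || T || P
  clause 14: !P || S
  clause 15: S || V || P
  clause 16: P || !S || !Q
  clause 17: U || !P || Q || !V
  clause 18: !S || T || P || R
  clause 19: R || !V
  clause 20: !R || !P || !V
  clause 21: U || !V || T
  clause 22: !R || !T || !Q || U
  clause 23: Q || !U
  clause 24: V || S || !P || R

Yes

Branch on S: set S = true.
The clause (!Q) is unit, so Q = false.
The clause (!U) is unit, so U = false.
Branch on R: set R = true.
Branch on P: set P = false.
The clause (T) is unit, so T = true.
All clauses hold; V can take either value.
A satisfying assignment: P: false; Q: false; R: true; S: true; T: true; U: false; V: false.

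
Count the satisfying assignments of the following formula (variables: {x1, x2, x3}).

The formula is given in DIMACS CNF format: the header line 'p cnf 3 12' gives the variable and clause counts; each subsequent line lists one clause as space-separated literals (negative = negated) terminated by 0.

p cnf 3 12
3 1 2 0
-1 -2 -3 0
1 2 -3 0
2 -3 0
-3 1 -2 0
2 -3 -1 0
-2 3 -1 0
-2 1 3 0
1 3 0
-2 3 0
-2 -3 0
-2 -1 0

1

There are 2^3 = 8 truth assignments over (x1, x2, x3).
Check each against the 12 clauses (columns in the order x1, x2, x3):
  F F F  ✗ fails (x3 ∨ x1 ∨ x2)
  F F T  ✗ fails (x1 ∨ x2 ∨ ¬x3)
  F T F  ✗ fails (¬x2 ∨ x1 ∨ x3)
  F T T  ✗ fails (¬x3 ∨ x1 ∨ ¬x2)
  T F F  ✓ satisfies all
  T F T  ✗ fails (x2 ∨ ¬x3)
  T T F  ✗ fails (¬x2 ∨ x3 ∨ ¬x1)
  T T T  ✗ fails (¬x1 ∨ ¬x2 ∨ ¬x3)
1 of the 8 rows is a model.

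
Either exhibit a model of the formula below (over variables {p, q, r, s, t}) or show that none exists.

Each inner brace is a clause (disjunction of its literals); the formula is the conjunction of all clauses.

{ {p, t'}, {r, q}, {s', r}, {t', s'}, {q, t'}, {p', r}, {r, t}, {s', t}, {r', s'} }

Suppose p = 0.
The clause (t') is unit, so t = 0.
The clause (r) is unit, so r = 1.
The clause (s') is unit, so s = 0.
No clause remains; q is free.

p=0, q=0, r=1, s=0, t=0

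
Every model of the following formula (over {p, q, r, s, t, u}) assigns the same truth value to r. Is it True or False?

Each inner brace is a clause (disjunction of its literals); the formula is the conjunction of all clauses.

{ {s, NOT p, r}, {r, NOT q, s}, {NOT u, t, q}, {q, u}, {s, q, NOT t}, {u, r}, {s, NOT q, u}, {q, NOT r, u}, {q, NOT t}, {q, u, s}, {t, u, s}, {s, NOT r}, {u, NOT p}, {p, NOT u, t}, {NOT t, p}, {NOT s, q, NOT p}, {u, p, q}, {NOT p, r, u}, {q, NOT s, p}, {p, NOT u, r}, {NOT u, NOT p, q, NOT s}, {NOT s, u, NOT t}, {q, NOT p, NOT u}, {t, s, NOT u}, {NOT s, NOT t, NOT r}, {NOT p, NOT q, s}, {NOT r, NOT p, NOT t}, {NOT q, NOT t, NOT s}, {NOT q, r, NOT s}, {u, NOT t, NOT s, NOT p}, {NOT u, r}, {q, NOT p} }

True

Suppose r = false.
From the singleton clause (u), u = true.
Now (NOT u) is unsatisfied and unit — conflict.
So every satisfying assignment has r = True.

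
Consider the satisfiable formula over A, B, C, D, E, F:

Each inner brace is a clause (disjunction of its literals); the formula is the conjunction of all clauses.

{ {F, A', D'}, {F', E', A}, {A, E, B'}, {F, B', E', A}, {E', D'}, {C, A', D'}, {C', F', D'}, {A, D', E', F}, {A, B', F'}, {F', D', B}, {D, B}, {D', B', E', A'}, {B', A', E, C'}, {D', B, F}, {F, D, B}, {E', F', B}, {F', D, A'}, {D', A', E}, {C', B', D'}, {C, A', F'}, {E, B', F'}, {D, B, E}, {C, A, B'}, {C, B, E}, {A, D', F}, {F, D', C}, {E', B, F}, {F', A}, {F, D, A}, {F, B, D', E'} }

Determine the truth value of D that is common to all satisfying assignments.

Suppose D = 1.
From the singleton clause (E'), E = 0.
From the singleton clause (A'), A = 0.
From the singleton clause (B'), B = 0.
From the singleton clause (F'), F = 0.
That conflicts with the unit clause (F).
So every satisfying assignment has D = False.

False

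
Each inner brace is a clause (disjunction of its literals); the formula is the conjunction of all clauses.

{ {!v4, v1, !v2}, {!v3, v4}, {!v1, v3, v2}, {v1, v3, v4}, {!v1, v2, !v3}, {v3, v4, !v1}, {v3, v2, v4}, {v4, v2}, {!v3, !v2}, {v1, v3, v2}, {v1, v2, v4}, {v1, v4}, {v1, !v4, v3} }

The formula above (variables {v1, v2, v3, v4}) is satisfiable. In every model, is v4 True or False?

Suppose v4 = false.
The clause (!v3) is unit, so v3 = false.
The clause (v1) is unit, so v1 = true.
But (!v1) is also a unit clause — contradiction.
So every satisfying assignment has v4 = True.

True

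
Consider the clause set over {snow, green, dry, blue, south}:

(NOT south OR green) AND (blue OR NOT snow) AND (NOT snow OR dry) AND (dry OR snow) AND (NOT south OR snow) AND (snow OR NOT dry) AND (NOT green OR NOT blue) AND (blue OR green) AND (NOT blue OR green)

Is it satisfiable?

No, unsatisfiable

Suppose south = false.
Suppose blue = true.
(NOT green) alone gives green = false.
That conflicts with the unit clause (green).
That branch fails; take blue = false instead.
(NOT snow) alone gives snow = false.
(dry) alone gives dry = true.
That conflicts with the unit clause (NOT dry).
Both values of blue lead to a conflict.
That branch fails; take south = true instead.
(green) alone gives green = true.
(snow) alone gives snow = true.
(blue) alone gives blue = true.
That conflicts with the unit clause (NOT blue).
Both values of south lead to a conflict.
No assignment satisfies every clause.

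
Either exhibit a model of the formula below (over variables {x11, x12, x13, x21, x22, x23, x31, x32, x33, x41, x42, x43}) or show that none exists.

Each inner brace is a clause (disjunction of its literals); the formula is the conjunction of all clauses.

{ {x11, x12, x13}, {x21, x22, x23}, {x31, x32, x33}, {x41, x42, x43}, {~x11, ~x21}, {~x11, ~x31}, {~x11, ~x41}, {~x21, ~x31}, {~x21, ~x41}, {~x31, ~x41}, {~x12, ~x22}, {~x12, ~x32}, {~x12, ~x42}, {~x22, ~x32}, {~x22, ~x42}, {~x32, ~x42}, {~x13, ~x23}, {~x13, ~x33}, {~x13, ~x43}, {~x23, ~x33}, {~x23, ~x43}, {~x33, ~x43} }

UNSATISFIABLE

Case x11 = 0:
Case x12 = 1:
(~x22) alone gives x22 = 0.
(~x32) alone gives x32 = 0.
(~x42) alone gives x42 = 0.
Case x21 = 1:
(~x31) alone gives x31 = 0.
(x33) alone gives x33 = 1.
(~x41) alone gives x41 = 0.
(x43) alone gives x43 = 1.
That conflicts with the unit clause (~x43).
So x21 must be the other value — set x21 = 0.
(x23) alone gives x23 = 1.
(~x13) alone gives x13 = 0.
(~x33) alone gives x33 = 0.
(x31) alone gives x31 = 1.
(~x41) alone gives x41 = 0.
(x43) alone gives x43 = 1.
That conflicts with the unit clause (~x43).
Both values of x21 lead to a conflict.
So x12 must be the other value — set x12 = 0.
(x13) alone gives x13 = 1.
(~x23) alone gives x23 = 0.
(~x33) alone gives x33 = 0.
(~x43) alone gives x43 = 0.
Case x21 = 1:
(~x31) alone gives x31 = 0.
(x32) alone gives x32 = 1.
(~x41) alone gives x41 = 0.
(x42) alone gives x42 = 1.
That conflicts with the unit clause (~x42).
So x21 must be the other value — set x21 = 0.
(x22) alone gives x22 = 1.
(~x32) alone gives x32 = 0.
(x31) alone gives x31 = 1.
(~x41) alone gives x41 = 0.
(x42) alone gives x42 = 1.
That conflicts with the unit clause (~x42).
Both values of x21 lead to a conflict.
Both values of x12 lead to a conflict.
So x11 must be the other value — set x11 = 1.
(~x21) alone gives x21 = 0.
(~x31) alone gives x31 = 0.
(~x41) alone gives x41 = 0.
Case x22 = 1:
(~x12) alone gives x12 = 0.
(~x32) alone gives x32 = 0.
(x33) alone gives x33 = 1.
(~x42) alone gives x42 = 0.
(x43) alone gives x43 = 1.
That conflicts with the unit clause (~x43).
So x22 must be the other value — set x22 = 0.
(x23) alone gives x23 = 1.
(~x13) alone gives x13 = 0.
(~x33) alone gives x33 = 0.
(x32) alone gives x32 = 1.
(~x12) alone gives x12 = 0.
(~x42) alone gives x42 = 0.
(x43) alone gives x43 = 1.
That conflicts with the unit clause (~x43).
Both values of x22 lead to a conflict.
Both values of x11 lead to a conflict.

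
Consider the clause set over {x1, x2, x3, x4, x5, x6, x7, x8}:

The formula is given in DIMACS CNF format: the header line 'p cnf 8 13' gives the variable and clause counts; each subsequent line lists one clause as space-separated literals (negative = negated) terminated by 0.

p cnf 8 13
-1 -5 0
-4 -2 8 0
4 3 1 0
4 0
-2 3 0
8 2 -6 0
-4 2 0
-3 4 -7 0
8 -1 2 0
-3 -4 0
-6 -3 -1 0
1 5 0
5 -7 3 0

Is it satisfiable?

The clause (x4) is unit, so x4 = True.
The clause (x2) is unit, so x2 = True.
The clause (x8) is unit, so x8 = True.
The clause (x3) is unit, so x3 = True.
Now (¬x3) is unsatisfied and unit — conflict.
No assignment satisfies every clause.

Unsatisfiable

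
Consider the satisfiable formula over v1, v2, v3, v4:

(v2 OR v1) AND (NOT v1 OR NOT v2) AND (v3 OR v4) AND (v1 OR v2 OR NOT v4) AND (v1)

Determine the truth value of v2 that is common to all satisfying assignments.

Suppose v2 = true.
Unit clause (NOT v1) forces v1 = false.
But (v1) is also a unit clause — contradiction.
So every satisfying assignment has v2 = False.

False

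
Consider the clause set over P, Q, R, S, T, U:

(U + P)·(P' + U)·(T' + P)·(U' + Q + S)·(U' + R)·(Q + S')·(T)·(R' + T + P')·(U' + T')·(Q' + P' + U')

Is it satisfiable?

The clause (T) is unit, so T = 1.
The clause (P) is unit, so P = 1.
The clause (U) is unit, so U = 1.
That conflicts with the unit clause (U').
No assignment satisfies every clause.

Unsatisfiable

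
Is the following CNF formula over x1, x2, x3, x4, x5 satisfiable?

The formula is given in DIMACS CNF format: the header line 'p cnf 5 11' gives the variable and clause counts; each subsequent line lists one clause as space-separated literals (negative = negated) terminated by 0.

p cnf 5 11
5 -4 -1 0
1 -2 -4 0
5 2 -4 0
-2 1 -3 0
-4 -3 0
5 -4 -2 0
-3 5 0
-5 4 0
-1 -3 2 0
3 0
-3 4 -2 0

No

Unit clause (x3) forces x3 = True.
Unit clause (¬x4) forces x4 = False.
Unit clause (x5) forces x5 = True.
That conflicts with the unit clause (¬x5).
No assignment satisfies every clause.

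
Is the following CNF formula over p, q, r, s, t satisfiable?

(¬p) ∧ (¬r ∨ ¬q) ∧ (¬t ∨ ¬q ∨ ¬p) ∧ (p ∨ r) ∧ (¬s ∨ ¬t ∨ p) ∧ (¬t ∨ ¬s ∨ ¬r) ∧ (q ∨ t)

Yes, satisfiable

(¬p) alone gives p = False.
(r) alone gives r = True.
(¬q) alone gives q = False.
(t) alone gives t = True.
(¬s) alone gives s = False.
All clauses are satisfied.
A satisfying assignment: p=False, q=False, r=True, s=False, t=True.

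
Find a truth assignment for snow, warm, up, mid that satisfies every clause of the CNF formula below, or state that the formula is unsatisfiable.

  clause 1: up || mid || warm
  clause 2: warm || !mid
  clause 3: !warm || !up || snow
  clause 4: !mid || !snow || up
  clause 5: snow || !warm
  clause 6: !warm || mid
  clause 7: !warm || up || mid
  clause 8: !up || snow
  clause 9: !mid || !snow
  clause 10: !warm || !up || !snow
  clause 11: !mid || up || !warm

Case warm = false:
Unit clause (!mid) forces mid = false.
Unit clause (up) forces up = true.
Unit clause (snow) forces snow = true.
This assignment satisfies each clause.

snow ↦ true; warm ↦ false; up ↦ true; mid ↦ false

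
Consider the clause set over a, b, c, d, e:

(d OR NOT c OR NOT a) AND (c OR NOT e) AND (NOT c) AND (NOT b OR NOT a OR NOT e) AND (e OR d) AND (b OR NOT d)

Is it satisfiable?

(NOT c) alone gives c = false.
(NOT e) alone gives e = false.
(d) alone gives d = true.
(b) alone gives b = true.
All clauses hold; a can take either value.
A satisfying assignment: a ↦ true, b ↦ true, c ↦ false, d ↦ true, e ↦ false.

Satisfiable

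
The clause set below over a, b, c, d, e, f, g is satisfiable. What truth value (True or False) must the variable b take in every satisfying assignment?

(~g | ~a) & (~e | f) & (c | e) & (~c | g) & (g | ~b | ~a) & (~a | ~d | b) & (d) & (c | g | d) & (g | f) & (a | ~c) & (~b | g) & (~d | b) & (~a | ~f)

True

Suppose b = 0.
(d) alone gives d = 1.
But (~d) is also a unit clause — contradiction.
So every satisfying assignment has b = True.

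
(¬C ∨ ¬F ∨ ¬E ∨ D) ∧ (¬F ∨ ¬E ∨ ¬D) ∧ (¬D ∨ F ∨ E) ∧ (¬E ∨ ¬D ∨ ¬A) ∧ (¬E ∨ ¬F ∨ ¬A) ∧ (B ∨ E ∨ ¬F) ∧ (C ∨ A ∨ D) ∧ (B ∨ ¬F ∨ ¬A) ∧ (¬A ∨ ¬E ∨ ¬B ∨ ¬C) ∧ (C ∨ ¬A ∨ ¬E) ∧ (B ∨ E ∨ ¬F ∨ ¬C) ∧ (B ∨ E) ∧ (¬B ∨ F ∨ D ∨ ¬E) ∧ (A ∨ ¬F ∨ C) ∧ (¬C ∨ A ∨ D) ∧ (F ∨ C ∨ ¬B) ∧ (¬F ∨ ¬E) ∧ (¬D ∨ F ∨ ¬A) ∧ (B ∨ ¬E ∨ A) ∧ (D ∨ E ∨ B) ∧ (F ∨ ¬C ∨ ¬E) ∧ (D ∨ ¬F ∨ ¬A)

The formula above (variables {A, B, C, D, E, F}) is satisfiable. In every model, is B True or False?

Suppose B = False.
Unit clause (E) forces E = True.
Unit clause (¬F) forces F = False.
Unit clause (A) forces A = True.
Unit clause (¬D) forces D = False.
Unit clause (C) forces C = True.
Now (¬C) is unsatisfied and unit — conflict.
So every satisfying assignment has B = True.

True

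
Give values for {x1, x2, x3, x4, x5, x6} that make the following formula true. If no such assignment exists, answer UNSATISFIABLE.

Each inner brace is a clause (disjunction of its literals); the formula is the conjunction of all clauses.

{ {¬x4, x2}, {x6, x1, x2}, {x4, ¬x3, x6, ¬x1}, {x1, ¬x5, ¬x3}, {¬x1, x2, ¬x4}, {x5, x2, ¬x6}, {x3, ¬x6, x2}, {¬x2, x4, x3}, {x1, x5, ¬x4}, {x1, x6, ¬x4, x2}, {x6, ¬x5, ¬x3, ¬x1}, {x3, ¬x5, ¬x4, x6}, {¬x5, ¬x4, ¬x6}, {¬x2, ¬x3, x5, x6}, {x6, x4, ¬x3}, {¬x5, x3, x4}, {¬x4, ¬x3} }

Suppose x4 = False.
Suppose x2 = True.
(x3) alone gives x3 = True.
(x6) alone gives x6 = True.
Suppose x1 = False.
(¬x5) alone gives x5 = False.
This assignment satisfies each clause.

x1 ↦ False, x2 ↦ True, x3 ↦ True, x4 ↦ False, x5 ↦ False, x6 ↦ True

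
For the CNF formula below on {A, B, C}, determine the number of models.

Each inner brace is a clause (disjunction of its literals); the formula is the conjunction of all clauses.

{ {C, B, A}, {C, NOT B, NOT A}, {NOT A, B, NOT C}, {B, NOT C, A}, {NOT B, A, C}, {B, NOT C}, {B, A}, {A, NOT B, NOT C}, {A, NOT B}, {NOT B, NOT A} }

1

There are 2^3 = 8 truth assignments over (A, B, C).
Split on A. With A = true, the clauses containing A are satisfied and NOT A drops from the rest; 1 of the 2^2 = 4 assignments to the other variables satisfy what remains.
With A = false, by the same count on the reduced clause set, 0 assignments work.
Total: 1 + 0 = 1.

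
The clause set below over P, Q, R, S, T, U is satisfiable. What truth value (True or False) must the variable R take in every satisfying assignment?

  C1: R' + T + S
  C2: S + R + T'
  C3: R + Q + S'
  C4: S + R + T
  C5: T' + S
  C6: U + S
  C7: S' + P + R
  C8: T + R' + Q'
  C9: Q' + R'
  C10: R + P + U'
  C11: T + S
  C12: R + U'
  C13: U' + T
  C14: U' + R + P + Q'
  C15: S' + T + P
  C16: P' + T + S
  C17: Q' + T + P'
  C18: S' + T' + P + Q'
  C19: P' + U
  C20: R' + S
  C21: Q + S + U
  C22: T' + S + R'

True

Suppose R = 0.
Unit clause (U') forces U = 0.
Unit clause (S) forces S = 1.
Unit clause (Q) forces Q = 1.
Unit clause (P) forces P = 1.
That conflicts with the unit clause (P').
So every satisfying assignment has R = True.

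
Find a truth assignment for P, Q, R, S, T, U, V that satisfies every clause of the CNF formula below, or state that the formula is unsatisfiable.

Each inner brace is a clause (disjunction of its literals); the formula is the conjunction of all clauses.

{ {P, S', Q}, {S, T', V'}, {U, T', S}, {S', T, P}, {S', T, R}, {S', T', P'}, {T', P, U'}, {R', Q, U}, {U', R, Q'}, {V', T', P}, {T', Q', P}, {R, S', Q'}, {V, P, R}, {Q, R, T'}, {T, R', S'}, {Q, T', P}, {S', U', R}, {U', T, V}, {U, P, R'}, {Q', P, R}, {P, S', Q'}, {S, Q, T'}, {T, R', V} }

Suppose P = 1.
Suppose S = 0.
Suppose T = 0.
Suppose U = 0.
Suppose R = 0.
Every clause is now satisfied; Q, V are unconstrained.

P: 1, Q: 1, R: 0, S: 0, T: 0, U: 0, V: 1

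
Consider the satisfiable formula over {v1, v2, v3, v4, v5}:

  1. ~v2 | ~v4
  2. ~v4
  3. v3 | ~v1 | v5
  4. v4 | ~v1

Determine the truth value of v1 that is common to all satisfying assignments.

False

Suppose v1 = 1.
From the singleton clause (~v4), v4 = 0.
But (v4) is also a unit clause — contradiction.
So every satisfying assignment has v1 = False.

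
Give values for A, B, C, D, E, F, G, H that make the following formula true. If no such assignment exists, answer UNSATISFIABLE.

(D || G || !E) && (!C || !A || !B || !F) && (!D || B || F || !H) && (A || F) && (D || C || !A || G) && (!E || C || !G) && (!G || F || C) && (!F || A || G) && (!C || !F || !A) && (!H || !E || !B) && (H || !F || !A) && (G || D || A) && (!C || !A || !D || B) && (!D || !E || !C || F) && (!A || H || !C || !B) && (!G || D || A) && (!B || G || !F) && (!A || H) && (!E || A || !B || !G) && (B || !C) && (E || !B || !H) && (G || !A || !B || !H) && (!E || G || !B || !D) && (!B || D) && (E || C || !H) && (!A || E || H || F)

Case A = false:
From the singleton clause (F), F = true.
From the singleton clause (G), G = true.
From the singleton clause (D), D = true.
Case E = false:
Case B = false:
From the singleton clause (!C), C = false.
From the singleton clause (!H), H = false.
Every clause now holds.

A=false; B=false; C=false; D=true; E=false; F=true; G=true; H=false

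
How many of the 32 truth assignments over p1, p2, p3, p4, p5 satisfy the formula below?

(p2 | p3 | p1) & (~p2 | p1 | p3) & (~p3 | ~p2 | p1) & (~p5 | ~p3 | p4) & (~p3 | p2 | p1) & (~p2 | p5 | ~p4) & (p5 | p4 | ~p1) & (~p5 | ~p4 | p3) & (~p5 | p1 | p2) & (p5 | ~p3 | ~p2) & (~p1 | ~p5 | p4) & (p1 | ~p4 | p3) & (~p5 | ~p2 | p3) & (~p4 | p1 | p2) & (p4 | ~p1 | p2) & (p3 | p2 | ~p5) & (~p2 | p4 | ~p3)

4

There are 2^5 = 32 truth assignments over (p1, p2, p3, p4, p5).
Split on p1. With p1 = 1, the clauses containing p1 are satisfied and ~p1 drops from the rest; 4 of the 2^4 = 16 assignments to the other variables satisfy what remains.
With p1 = 0, by the same count on the reduced clause set, 0 assignments work.
Total: 4 + 0 = 4.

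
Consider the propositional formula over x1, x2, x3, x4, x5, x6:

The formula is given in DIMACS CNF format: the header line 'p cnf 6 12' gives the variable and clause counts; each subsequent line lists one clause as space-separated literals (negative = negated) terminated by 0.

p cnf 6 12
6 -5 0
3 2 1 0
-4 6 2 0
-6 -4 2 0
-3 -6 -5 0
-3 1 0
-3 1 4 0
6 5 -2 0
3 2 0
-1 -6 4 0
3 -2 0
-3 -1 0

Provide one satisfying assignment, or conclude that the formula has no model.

UNSATISFIABLE

Case x6 = True:
Case x4 = False:
(¬x1) alone gives x1 = False.
(¬x3) alone gives x3 = False.
(x2) alone gives x2 = True.
Now (¬x2) is unsatisfied and unit — conflict.
Undo x4 and try x4 = True.
(x2) alone gives x2 = True.
(x3) alone gives x3 = True.
(¬x5) alone gives x5 = False.
(x1) alone gives x1 = True.
Now (¬x1) is unsatisfied and unit — conflict.
Either choice for x4 ends in contradiction.
Undo x6 and try x6 = False.
(¬x5) alone gives x5 = False.
(¬x2) alone gives x2 = False.
(¬x4) alone gives x4 = False.
(x3) alone gives x3 = True.
(x1) alone gives x1 = True.
Now (¬x1) is unsatisfied and unit — conflict.
Either choice for x6 ends in contradiction.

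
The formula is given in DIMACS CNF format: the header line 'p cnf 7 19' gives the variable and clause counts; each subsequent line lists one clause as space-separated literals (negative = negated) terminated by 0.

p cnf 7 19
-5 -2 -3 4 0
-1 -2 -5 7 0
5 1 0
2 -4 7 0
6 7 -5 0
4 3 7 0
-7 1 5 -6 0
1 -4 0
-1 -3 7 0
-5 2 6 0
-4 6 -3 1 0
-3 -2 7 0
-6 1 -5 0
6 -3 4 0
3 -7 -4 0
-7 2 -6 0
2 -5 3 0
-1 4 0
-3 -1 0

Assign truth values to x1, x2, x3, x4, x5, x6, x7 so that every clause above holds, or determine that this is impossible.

Branch on x5: set x5 = False.
(x1) alone gives x1 = True.
(x4) alone gives x4 = True.
(¬x3) alone gives x3 = False.
(¬x7) alone gives x7 = False.
(x2) alone gives x2 = True.
Every clause is now satisfied; x6 is unconstrained.

x1: True, x2: True, x3: False, x4: True, x5: False, x6: True, x7: False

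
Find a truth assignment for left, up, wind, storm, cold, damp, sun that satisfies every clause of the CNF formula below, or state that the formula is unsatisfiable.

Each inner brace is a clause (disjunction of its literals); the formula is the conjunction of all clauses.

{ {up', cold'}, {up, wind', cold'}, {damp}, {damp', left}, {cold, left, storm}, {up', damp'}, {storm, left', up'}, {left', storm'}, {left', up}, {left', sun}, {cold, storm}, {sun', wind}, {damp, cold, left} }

UNSATISFIABLE

(damp) alone gives damp = 1.
(left) alone gives left = 1.
(up') alone gives up = 0.
But (up) is also a unit clause — contradiction.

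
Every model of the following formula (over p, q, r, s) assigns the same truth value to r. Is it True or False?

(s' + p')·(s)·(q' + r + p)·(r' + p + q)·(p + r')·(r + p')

False

Suppose r = 1.
The clause (s) is unit, so s = 1.
The clause (p') is unit, so p = 0.
But (p) is also a unit clause — contradiction.
So every satisfying assignment has r = False.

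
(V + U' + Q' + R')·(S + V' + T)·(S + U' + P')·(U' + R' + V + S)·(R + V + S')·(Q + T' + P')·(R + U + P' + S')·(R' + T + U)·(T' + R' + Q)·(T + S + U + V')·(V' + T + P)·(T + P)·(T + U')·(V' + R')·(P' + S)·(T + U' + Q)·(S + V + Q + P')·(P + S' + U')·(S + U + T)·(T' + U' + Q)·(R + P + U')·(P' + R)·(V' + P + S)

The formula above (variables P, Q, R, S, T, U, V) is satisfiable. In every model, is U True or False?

False

Suppose U = 1.
Unit clause (T) forces T = 1.
Unit clause (Q) forces Q = 1.
Branch on V: set V = 1.
Unit clause (R') forces R = 0.
Unit clause (P) forces P = 1.
That conflicts with the unit clause (P').
Backtrack on V: now try V = 0.
Unit clause (R') forces R = 0.
Unit clause (S') forces S = 0.
Unit clause (P') forces P = 0.
That conflicts with the unit clause (P).
Both values of V lead to a conflict.
So every satisfying assignment has U = False.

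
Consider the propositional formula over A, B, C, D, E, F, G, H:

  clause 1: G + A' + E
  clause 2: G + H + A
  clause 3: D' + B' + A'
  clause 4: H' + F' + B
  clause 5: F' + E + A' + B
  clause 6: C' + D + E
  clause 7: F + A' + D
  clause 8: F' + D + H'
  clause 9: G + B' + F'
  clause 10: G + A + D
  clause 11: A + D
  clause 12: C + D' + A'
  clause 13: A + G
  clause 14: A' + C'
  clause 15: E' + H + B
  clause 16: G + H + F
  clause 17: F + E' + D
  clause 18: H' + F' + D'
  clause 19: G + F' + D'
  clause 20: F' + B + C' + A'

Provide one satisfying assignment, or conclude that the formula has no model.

Suppose A = 0.
The clause (D) is unit, so D = 1.
The clause (G) is unit, so G = 1.
Suppose H = 0.
Suppose E = 0.
All clauses hold; B, C, F can take either value.

A=0,  B=1,  C=0,  D=1,  E=0,  F=0,  G=1,  H=0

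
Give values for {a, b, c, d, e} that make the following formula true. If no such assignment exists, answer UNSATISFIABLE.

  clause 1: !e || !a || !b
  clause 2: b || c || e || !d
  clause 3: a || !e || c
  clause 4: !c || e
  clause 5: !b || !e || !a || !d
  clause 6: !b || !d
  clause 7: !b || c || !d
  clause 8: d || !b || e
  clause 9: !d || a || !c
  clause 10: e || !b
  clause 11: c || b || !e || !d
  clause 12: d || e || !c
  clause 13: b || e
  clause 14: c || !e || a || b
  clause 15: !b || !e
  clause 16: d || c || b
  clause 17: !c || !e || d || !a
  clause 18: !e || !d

Branch on c: set c = true.
The clause (e) is unit, so e = true.
The clause (!b) is unit, so b = false.
The clause (!d) is unit, so d = false.
The clause (!a) is unit, so a = false.
This assignment satisfies each clause.

a: false,  b: false,  c: true,  d: false,  e: true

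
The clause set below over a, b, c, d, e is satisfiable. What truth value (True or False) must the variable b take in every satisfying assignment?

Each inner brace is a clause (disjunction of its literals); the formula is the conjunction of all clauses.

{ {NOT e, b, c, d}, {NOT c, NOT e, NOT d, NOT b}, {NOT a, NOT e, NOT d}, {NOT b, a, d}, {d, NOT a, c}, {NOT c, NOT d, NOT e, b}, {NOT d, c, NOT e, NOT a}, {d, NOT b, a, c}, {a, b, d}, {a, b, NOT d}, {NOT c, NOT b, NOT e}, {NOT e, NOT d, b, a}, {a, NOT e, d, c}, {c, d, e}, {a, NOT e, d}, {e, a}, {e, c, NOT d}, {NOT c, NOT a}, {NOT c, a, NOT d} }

Suppose b = false.
Case a = true:
(NOT c) alone gives c = false.
(d) alone gives d = true.
(NOT e) alone gives e = false.
But (e) is also a unit clause — contradiction.
Backtrack on a: now try a = false.
(d) alone gives d = true.
But (NOT d) is also a unit clause — contradiction.
Either choice for a ends in contradiction.
So every satisfying assignment has b = True.

True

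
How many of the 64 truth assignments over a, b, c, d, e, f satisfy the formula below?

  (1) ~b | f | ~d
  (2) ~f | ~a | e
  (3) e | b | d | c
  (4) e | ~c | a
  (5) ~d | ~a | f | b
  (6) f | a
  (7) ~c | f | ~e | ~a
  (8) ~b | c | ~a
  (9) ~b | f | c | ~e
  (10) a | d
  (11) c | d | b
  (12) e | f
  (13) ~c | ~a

There are 2^6 = 64 truth assignments over (a, b, c, d, e, f).
Split on d. With d = 1, the clauses containing d are satisfied and ~d drops from the rest; 7 of the 2^5 = 32 assignments to the other variables satisfy what remains.
With d = 0, by the same count on the reduced clause set, 0 assignments work.
(One model: a=F, b=F, c=F, d=T, e=F, f=T.)
Total: 7 + 0 = 7.

7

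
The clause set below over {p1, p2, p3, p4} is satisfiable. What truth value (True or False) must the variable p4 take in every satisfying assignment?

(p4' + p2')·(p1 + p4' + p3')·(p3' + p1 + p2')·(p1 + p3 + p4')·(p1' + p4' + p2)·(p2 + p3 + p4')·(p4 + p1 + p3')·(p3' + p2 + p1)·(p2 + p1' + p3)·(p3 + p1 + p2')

Suppose p4 = 1.
Unit clause (p2') forces p2 = 0.
Unit clause (p1') forces p1 = 0.
Unit clause (p3') forces p3 = 0.
Now (p3) is unsatisfied and unit — conflict.
So every satisfying assignment has p4 = False.

False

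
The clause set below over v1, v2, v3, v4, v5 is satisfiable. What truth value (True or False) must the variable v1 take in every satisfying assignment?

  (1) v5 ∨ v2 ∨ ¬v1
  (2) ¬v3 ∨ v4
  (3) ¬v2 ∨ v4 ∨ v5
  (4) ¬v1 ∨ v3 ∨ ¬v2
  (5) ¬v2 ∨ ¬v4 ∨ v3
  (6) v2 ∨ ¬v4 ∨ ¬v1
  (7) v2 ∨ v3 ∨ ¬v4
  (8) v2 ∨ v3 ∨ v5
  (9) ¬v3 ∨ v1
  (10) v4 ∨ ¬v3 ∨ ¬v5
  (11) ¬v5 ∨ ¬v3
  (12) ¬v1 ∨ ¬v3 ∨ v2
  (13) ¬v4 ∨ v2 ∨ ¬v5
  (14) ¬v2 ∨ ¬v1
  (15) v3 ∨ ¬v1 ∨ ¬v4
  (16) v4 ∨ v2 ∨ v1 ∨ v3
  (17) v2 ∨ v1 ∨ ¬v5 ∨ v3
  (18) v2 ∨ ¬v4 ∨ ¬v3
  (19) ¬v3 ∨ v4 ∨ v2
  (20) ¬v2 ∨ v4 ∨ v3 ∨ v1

True

Suppose v1 = False.
(¬v3) alone gives v3 = False.
Try v2 = False.
(¬v4) alone gives v4 = False.
That conflicts with the unit clause (v4).
So v2 must be the other value — set v2 = True.
(¬v4) alone gives v4 = False.
That conflicts with the unit clause (v4).
Neither v2 = True nor v2 = False works.
So every satisfying assignment has v1 = True.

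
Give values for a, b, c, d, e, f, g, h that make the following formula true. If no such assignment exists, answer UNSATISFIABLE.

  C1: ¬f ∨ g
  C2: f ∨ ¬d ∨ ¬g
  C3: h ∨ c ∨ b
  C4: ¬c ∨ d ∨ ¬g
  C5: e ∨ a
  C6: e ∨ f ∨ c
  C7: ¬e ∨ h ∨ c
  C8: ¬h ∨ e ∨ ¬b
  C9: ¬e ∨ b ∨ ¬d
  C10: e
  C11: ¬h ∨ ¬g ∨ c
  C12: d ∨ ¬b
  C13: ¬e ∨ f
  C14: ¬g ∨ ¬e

Unit clause (e) forces e = True.
Unit clause (f) forces f = True.
Unit clause (g) forces g = True.
That conflicts with the unit clause (¬g).

UNSATISFIABLE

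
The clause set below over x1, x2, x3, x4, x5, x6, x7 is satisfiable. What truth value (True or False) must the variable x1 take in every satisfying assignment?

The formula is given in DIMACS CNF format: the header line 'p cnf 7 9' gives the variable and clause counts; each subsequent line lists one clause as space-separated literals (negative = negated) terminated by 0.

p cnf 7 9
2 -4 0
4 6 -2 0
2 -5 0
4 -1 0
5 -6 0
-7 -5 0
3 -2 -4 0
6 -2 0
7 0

Suppose x1 = True.
From the singleton clause (x4), x4 = True.
From the singleton clause (x2), x2 = True.
From the singleton clause (x3), x3 = True.
From the singleton clause (x6), x6 = True.
From the singleton clause (x5), x5 = True.
From the singleton clause (¬x7), x7 = False.
That conflicts with the unit clause (x7).
So every satisfying assignment has x1 = False.

False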